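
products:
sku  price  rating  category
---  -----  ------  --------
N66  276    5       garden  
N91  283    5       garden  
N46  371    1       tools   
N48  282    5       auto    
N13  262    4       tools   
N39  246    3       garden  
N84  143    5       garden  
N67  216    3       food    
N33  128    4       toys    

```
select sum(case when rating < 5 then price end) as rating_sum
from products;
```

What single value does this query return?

1223

sku=N66: ✗
sku=N91: ✗
sku=N46: ✓ → 371
sku=N48: ✗
sku=N13: ✓ → 262
sku=N39: ✓ → 246
sku=N84: ✗
sku=N67: ✓ → 216
sku=N33: ✓ → 128
rating_sum = 371 + 262 + 246 + 216 + 128 = 1223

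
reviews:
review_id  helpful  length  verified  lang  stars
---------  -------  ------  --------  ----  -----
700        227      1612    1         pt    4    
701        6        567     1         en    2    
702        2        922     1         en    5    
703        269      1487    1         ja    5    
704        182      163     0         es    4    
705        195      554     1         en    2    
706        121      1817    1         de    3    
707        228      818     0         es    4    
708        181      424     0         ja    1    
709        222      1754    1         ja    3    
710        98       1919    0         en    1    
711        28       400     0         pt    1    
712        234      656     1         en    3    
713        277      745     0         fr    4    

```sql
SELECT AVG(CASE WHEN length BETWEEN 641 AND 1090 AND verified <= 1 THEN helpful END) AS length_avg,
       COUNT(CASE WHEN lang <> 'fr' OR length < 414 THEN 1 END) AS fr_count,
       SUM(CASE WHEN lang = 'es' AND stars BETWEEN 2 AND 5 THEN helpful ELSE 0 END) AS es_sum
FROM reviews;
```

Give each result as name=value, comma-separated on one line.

length_avg=185.25, fr_count=13, es_sum=410

[length_avg: length BETWEEN 641 AND 1090 AND verified <= 1]
review_id=700: ✗
review_id=701: ✗
review_id=702: ✓ → 2
review_id=703: ✗
review_id=704: ✗
review_id=705: ✗
review_id=706: ✗
review_id=707: ✓ → 228
review_id=708: ✗
review_id=709: ✗
review_id=710: ✗
review_id=711: ✗
review_id=712: ✓ → 234
review_id=713: ✓ → 277
length_avg = (2 + 228 + 234 + 277) / 4 = 185.25
—
[fr_count: lang <> 'fr' OR length < 414]
review_id=700: ✓ → 1
review_id=701: ✓ → 1
review_id=702: ✓ → 1
review_id=703: ✓ → 1
review_id=704: ✓ → 1
review_id=705: ✓ → 1
review_id=706: ✓ → 1
review_id=707: ✓ → 1
review_id=708: ✓ → 1
review_id=709: ✓ → 1
review_id=710: ✓ → 1
review_id=711: ✓ → 1
review_id=712: ✓ → 1
review_id=713: ✗
fr_count = COUNT(1, 1, 1, 1, 1, 1, 1, 1, 1, 1, 1, 1, 1) = 13
—
[es_sum: lang = 'es' AND stars BETWEEN 2 AND 5]
review_id=700: ✗
review_id=701: ✗
review_id=702: ✗
review_id=703: ✗
review_id=704: ✓ → 182
review_id=705: ✗
review_id=706: ✗
review_id=707: ✓ → 228
review_id=708: ✗
review_id=709: ✗
review_id=710: ✗
review_id=711: ✗
review_id=712: ✗
review_id=713: ✗
es_sum = 182 + 228 = 410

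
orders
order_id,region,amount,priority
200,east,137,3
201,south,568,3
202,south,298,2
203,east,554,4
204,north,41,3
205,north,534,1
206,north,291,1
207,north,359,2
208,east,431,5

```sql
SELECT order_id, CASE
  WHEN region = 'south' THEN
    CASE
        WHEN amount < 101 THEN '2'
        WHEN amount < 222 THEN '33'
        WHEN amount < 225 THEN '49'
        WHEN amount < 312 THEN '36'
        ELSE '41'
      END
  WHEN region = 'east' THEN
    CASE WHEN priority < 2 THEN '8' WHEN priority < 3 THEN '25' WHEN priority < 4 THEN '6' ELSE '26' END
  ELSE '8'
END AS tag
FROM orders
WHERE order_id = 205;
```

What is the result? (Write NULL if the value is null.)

8

order_id = 205: region=north, amount=534, priority=1.
region='north' → outer ELSE → 8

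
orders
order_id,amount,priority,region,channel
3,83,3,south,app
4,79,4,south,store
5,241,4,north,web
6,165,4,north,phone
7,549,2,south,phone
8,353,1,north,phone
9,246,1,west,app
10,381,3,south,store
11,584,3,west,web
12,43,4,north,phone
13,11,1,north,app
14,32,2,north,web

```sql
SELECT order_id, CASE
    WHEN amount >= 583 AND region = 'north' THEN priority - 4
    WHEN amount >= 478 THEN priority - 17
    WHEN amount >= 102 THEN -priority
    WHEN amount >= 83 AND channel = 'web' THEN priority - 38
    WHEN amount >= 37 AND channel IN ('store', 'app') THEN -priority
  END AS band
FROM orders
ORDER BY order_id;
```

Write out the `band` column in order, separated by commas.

-3, -4, -4, -4, -15, -1, -1, -3, -14, NULL, NULL, NULL

order_id=3: amount >= 37 AND channel IN ('store', 'app') → -3
order_id=4: amount >= 37 AND channel IN ('store', 'app') → -4
order_id=5: amount >= 102 → -4
order_id=6: amount >= 102 → -4
order_id=7: amount >= 478 → -15
order_id=8: amount >= 102 → -1
order_id=9: amount >= 102 → -1
order_id=10: amount >= 102 → -3
order_id=11: amount >= 478 → -14
order_id=12: (no match → NULL) → NULL
order_id=13: (no match → NULL) → NULL
order_id=14: (no match → NULL) → NULL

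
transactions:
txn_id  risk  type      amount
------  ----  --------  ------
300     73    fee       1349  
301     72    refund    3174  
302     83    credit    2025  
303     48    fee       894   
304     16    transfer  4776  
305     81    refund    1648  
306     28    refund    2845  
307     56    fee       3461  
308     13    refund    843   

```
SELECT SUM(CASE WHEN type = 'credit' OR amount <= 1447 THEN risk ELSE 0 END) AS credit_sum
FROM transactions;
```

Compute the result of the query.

txn_id=300: ✓ → 73
txn_id=301: ✗
txn_id=302: ✓ → 83
txn_id=303: ✓ → 48
txn_id=304: ✗
txn_id=305: ✗
txn_id=306: ✗
txn_id=307: ✗
txn_id=308: ✓ → 13
credit_sum = 73 + 83 + 48 + 13 = 217

217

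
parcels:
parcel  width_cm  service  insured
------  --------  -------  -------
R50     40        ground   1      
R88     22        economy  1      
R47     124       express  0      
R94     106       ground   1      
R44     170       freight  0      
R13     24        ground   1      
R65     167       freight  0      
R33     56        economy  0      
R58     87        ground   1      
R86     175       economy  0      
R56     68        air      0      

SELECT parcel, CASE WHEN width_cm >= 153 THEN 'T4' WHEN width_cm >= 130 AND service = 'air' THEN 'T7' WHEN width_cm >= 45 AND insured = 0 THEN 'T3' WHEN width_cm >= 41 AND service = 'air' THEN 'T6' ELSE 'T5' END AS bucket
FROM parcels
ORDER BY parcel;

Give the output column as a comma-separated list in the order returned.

parcel=R13: ELSE → T5
parcel=R33: width_cm >= 45 AND insured = 0 → T3
parcel=R44: width_cm >= 153 → T4
parcel=R47: width_cm >= 45 AND insured = 0 → T3
parcel=R50: ELSE → T5
parcel=R56: width_cm >= 45 AND insured = 0 → T3
parcel=R58: ELSE → T5
parcel=R65: width_cm >= 153 → T4
parcel=R86: width_cm >= 153 → T4
parcel=R88: ELSE → T5
parcel=R94: ELSE → T5

T5, T3, T4, T3, T5, T3, T5, T4, T4, T5, T5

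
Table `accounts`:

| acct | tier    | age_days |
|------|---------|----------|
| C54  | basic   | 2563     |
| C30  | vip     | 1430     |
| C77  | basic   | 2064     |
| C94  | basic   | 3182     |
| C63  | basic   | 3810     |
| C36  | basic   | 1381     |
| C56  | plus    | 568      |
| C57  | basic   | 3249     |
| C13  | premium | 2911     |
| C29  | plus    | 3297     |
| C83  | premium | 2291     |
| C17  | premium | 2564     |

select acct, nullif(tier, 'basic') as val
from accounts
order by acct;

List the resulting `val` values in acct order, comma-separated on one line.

acct=C13: tier=premium vs basic: differ → premium
acct=C17: tier=premium vs basic: differ → premium
acct=C29: tier=plus vs basic: differ → plus
acct=C30: tier=vip vs basic: differ → vip
acct=C36: tier=basic vs basic: equal → NULL
acct=C54: tier=basic vs basic: equal → NULL
acct=C56: tier=plus vs basic: differ → plus
acct=C57: tier=basic vs basic: equal → NULL
acct=C63: tier=basic vs basic: equal → NULL
acct=C77: tier=basic vs basic: equal → NULL
acct=C83: tier=premium vs basic: differ → premium
acct=C94: tier=basic vs basic: equal → NULL

premium, premium, plus, vip, NULL, NULL, plus, NULL, NULL, NULL, premium, NULL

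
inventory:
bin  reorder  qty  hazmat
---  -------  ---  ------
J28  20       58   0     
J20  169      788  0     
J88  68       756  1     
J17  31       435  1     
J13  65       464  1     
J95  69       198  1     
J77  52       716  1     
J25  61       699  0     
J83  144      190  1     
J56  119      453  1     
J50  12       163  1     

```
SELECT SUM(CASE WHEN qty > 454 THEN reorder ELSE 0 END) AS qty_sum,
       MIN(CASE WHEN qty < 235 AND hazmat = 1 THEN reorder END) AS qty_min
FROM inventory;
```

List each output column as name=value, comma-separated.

[qty_sum: qty > 454]
bin=J28: ✗
bin=J20: ✓ → 169
bin=J88: ✓ → 68
bin=J17: ✗
bin=J13: ✓ → 65
bin=J95: ✗
bin=J77: ✓ → 52
bin=J25: ✓ → 61
bin=J83: ✗
bin=J56: ✗
bin=J50: ✗
qty_sum = 169 + 68 + 65 + 52 + 61 = 415
—
[qty_min: qty < 235 AND hazmat = 1]
bin=J28: ✗
bin=J20: ✗
bin=J88: ✗
bin=J17: ✗
bin=J13: ✗
bin=J95: ✓ → 69
bin=J77: ✗
bin=J25: ✗
bin=J83: ✓ → 144
bin=J56: ✗
bin=J50: ✓ → 12
qty_min = MIN(69, 144, 12) = 12

qty_sum=415, qty_min=12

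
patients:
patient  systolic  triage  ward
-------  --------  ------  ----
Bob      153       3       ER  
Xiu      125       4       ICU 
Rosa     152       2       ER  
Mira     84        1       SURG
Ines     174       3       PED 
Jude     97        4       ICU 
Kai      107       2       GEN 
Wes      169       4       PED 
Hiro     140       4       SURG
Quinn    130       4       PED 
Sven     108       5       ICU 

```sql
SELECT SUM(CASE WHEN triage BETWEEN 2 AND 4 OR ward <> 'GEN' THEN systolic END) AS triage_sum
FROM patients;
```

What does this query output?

1439

patient=Bob: ✓ → 153
patient=Xiu: ✓ → 125
patient=Rosa: ✓ → 152
patient=Mira: ✓ → 84
patient=Ines: ✓ → 174
patient=Jude: ✓ → 97
patient=Kai: ✓ → 107
patient=Wes: ✓ → 169
patient=Hiro: ✓ → 140
patient=Quinn: ✓ → 130
patient=Sven: ✓ → 108
triage_sum = 153 + 125 + 152 + 84 + 174 + 97 + 107 + 169 + 140 + 130 + 108 = 1439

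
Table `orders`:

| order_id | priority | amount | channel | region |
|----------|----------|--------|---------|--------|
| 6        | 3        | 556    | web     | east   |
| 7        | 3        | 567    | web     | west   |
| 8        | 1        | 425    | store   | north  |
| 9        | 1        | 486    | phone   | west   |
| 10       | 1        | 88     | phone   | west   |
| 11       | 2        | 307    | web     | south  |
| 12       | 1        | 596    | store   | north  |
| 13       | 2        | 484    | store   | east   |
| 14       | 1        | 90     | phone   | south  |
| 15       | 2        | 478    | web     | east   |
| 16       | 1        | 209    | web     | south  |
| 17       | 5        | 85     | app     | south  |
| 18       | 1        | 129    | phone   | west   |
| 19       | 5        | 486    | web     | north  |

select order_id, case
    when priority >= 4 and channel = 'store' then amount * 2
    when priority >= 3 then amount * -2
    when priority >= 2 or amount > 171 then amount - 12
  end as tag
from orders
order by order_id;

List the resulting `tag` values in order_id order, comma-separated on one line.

-1112, -1134, 413, 474, NULL, 295, 584, 472, NULL, 466, 197, -170, NULL, -972

order_id=6: priority >= 3 → -1112
order_id=7: priority >= 3 → -1134
order_id=8: priority >= 2 or amount > 171 → 413
order_id=9: priority >= 2 or amount > 171 → 474
order_id=10: (no match → NULL) → NULL
order_id=11: priority >= 2 or amount > 171 → 295
order_id=12: priority >= 2 or amount > 171 → 584
order_id=13: priority >= 2 or amount > 171 → 472
order_id=14: (no match → NULL) → NULL
order_id=15: priority >= 2 or amount > 171 → 466
order_id=16: priority >= 2 or amount > 171 → 197
order_id=17: priority >= 3 → -170
order_id=18: (no match → NULL) → NULL
order_id=19: priority >= 3 → -972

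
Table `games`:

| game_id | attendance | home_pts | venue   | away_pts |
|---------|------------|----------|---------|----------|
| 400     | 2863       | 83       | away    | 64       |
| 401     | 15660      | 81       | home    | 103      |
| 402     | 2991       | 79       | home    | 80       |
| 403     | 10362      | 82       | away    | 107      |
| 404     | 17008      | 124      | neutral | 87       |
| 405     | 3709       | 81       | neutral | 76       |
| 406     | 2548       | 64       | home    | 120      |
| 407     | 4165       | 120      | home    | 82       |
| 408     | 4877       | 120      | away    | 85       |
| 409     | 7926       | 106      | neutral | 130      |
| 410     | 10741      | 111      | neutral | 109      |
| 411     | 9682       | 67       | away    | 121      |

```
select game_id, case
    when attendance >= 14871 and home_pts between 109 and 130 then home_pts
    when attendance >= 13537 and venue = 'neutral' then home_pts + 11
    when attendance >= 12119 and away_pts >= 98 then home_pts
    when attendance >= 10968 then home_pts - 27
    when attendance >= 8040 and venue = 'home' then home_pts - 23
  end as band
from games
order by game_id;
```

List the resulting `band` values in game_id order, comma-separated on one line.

game_id=400: (no match → NULL) → NULL
game_id=401: attendance >= 12119 and away_pts >= 98 → 81
game_id=402: (no match → NULL) → NULL
game_id=403: (no match → NULL) → NULL
game_id=404: attendance >= 14871 and home_pts between 109 and 130 → 124
game_id=405: (no match → NULL) → NULL
game_id=406: (no match → NULL) → NULL
game_id=407: (no match → NULL) → NULL
game_id=408: (no match → NULL) → NULL
game_id=409: (no match → NULL) → NULL
game_id=410: (no match → NULL) → NULL
game_id=411: (no match → NULL) → NULL

NULL, 81, NULL, NULL, 124, NULL, NULL, NULL, NULL, NULL, NULL, NULL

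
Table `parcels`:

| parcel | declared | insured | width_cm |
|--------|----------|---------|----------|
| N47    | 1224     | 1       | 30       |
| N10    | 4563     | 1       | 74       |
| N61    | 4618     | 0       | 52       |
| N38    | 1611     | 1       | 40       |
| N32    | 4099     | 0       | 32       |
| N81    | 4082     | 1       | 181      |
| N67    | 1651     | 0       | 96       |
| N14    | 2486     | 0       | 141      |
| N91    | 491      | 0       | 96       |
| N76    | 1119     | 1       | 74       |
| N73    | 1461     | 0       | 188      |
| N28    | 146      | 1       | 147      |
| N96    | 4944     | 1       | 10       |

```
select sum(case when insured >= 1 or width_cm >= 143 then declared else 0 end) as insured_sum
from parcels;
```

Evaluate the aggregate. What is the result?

parcel=N47: ✓ → 1224
parcel=N10: ✓ → 4563
parcel=N61: ✗
parcel=N38: ✓ → 1611
parcel=N32: ✗
parcel=N81: ✓ → 4082
parcel=N67: ✗
parcel=N14: ✗
parcel=N91: ✗
parcel=N76: ✓ → 1119
parcel=N73: ✓ → 1461
parcel=N28: ✓ → 146
parcel=N96: ✓ → 4944
insured_sum = 1224 + 4563 + 1611 + 4082 + 1119 + 1461 + 146 + 4944 = 19150

19150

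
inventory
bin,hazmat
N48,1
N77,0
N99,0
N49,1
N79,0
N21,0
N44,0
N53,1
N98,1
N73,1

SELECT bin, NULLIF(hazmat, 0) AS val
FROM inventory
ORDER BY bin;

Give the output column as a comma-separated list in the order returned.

bin=N21: hazmat=0 vs 0: equal → NULL
bin=N44: hazmat=0 vs 0: equal → NULL
bin=N48: hazmat=1 vs 0: differ → 1
bin=N49: hazmat=1 vs 0: differ → 1
bin=N53: hazmat=1 vs 0: differ → 1
bin=N73: hazmat=1 vs 0: differ → 1
bin=N77: hazmat=0 vs 0: equal → NULL
bin=N79: hazmat=0 vs 0: equal → NULL
bin=N98: hazmat=1 vs 0: differ → 1
bin=N99: hazmat=0 vs 0: equal → NULL

NULL, NULL, 1, 1, 1, 1, NULL, NULL, 1, NULL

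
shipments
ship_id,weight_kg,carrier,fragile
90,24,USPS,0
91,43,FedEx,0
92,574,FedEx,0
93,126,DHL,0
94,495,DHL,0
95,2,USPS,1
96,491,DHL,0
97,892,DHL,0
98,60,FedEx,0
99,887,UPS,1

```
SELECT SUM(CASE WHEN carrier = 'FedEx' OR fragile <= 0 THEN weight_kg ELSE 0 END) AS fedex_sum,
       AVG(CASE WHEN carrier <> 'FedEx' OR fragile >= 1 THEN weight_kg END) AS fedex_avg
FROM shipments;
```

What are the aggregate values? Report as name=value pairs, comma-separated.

fedex_sum=2705, fedex_avg=416.7142857143

[fedex_sum: carrier = 'FedEx' OR fragile <= 0]
ship_id=90: ✓ → 24
ship_id=91: ✓ → 43
ship_id=92: ✓ → 574
ship_id=93: ✓ → 126
ship_id=94: ✓ → 495
ship_id=95: ✗
ship_id=96: ✓ → 491
ship_id=97: ✓ → 892
ship_id=98: ✓ → 60
ship_id=99: ✗
fedex_sum = 24 + 43 + 574 + 126 + 495 + 491 + 892 + 60 = 2705
—
[fedex_avg: carrier <> 'FedEx' OR fragile >= 1]
ship_id=90: ✓ → 24
ship_id=91: ✗
ship_id=92: ✗
ship_id=93: ✓ → 126
ship_id=94: ✓ → 495
ship_id=95: ✓ → 2
ship_id=96: ✓ → 491
ship_id=97: ✓ → 892
ship_id=98: ✗
ship_id=99: ✓ → 887
fedex_avg = (24 + 126 + 495 + 2 + 491 + 892 + 887) / 7 = 416.7142857143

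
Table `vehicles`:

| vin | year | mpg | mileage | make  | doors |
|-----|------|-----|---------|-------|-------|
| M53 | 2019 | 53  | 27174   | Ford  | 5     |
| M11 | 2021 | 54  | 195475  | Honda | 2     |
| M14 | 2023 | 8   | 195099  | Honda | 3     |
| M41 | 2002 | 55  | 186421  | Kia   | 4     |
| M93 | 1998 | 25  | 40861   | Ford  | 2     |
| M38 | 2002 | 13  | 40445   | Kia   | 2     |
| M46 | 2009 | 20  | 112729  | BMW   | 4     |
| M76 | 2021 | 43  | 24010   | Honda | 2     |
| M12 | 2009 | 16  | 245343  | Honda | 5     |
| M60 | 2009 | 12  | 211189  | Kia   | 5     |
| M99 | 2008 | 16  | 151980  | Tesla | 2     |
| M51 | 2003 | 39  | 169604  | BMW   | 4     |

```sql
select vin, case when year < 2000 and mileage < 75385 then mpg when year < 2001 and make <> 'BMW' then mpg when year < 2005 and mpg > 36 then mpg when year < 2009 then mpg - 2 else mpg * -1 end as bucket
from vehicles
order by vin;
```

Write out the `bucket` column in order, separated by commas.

-54, -16, -8, 11, 55, -20, 39, -53, -12, -43, 25, 14

vin=M11: ELSE → -54
vin=M12: ELSE → -16
vin=M14: ELSE → -8
vin=M38: year < 2009 → 11
vin=M41: year < 2005 and mpg > 36 → 55
vin=M46: ELSE → -20
vin=M51: year < 2005 and mpg > 36 → 39
vin=M53: ELSE → -53
vin=M60: ELSE → -12
vin=M76: ELSE → -43
vin=M93: year < 2000 and mileage < 75385 → 25
vin=M99: year < 2009 → 14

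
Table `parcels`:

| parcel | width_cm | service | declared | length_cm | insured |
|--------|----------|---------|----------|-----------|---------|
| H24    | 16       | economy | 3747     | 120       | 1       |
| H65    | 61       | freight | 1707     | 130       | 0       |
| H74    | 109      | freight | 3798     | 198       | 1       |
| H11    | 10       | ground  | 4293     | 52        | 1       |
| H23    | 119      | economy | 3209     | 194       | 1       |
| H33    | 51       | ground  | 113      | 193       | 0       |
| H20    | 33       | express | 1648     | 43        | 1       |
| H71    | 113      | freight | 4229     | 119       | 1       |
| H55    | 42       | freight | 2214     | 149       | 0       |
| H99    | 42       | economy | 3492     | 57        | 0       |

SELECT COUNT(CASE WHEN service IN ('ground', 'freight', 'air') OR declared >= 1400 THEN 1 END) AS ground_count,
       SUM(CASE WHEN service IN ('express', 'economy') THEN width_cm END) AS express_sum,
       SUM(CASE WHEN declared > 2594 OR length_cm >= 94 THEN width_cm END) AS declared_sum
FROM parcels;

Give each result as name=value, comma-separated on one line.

ground_count=10, express_sum=210, declared_sum=563

[ground_count: service IN ('ground', 'freight', 'air') OR declared >= 1400]
parcel=H24: ✓ → 1
parcel=H65: ✓ → 1
parcel=H74: ✓ → 1
parcel=H11: ✓ → 1
parcel=H23: ✓ → 1
parcel=H33: ✓ → 1
parcel=H20: ✓ → 1
parcel=H71: ✓ → 1
parcel=H55: ✓ → 1
parcel=H99: ✓ → 1
ground_count = COUNT(1, 1, 1, 1, 1, 1, 1, 1, 1, 1) = 10
—
[express_sum: service IN ('express', 'economy')]
parcel=H24: ✓ → 16
parcel=H65: ✗
parcel=H74: ✗
parcel=H11: ✗
parcel=H23: ✓ → 119
parcel=H33: ✗
parcel=H20: ✓ → 33
parcel=H71: ✗
parcel=H55: ✗
parcel=H99: ✓ → 42
express_sum = 16 + 119 + 33 + 42 = 210
—
[declared_sum: declared > 2594 OR length_cm >= 94]
parcel=H24: ✓ → 16
parcel=H65: ✓ → 61
parcel=H74: ✓ → 109
parcel=H11: ✓ → 10
parcel=H23: ✓ → 119
parcel=H33: ✓ → 51
parcel=H20: ✗
parcel=H71: ✓ → 113
parcel=H55: ✓ → 42
parcel=H99: ✓ → 42
declared_sum = 16 + 61 + 109 + 10 + 119 + 51 + 113 + 42 + 42 = 563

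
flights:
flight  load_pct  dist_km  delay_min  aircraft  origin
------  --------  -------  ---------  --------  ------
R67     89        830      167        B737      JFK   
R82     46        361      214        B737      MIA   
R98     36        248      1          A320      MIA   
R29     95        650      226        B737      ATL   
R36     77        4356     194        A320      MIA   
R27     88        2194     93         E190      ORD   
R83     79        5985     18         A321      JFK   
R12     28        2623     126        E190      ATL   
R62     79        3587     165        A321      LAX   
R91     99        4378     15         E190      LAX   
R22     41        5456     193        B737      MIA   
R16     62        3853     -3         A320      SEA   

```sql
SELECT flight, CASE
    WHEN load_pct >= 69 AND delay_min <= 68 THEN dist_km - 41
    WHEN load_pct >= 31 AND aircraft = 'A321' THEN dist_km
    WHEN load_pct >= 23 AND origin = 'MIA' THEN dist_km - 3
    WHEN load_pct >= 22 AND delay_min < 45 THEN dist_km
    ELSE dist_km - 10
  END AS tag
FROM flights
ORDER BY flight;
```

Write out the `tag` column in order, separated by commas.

flight=R12: ELSE → 2613
flight=R16: load_pct >= 22 AND delay_min < 45 → 3853
flight=R22: load_pct >= 23 AND origin = 'MIA' → 5453
flight=R27: ELSE → 2184
flight=R29: ELSE → 640
flight=R36: load_pct >= 23 AND origin = 'MIA' → 4353
flight=R62: load_pct >= 31 AND aircraft = 'A321' → 3587
flight=R67: ELSE → 820
flight=R82: load_pct >= 23 AND origin = 'MIA' → 358
flight=R83: load_pct >= 69 AND delay_min <= 68 → 5944
flight=R91: load_pct >= 69 AND delay_min <= 68 → 4337
flight=R98: load_pct >= 23 AND origin = 'MIA' → 245

2613, 3853, 5453, 2184, 640, 4353, 3587, 820, 358, 5944, 4337, 245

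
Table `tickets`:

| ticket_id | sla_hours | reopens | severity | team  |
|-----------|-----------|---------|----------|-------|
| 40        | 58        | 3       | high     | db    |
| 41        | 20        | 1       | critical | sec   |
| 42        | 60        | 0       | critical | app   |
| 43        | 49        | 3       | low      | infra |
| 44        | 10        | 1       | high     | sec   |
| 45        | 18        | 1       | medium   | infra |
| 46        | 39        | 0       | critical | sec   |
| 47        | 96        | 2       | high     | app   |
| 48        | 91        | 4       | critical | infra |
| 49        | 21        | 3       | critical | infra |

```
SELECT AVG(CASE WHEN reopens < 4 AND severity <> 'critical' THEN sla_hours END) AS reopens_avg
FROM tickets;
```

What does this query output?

46.2

ticket_id=40: ✓ → 58
ticket_id=41: ✗
ticket_id=42: ✗
ticket_id=43: ✓ → 49
ticket_id=44: ✓ → 10
ticket_id=45: ✓ → 18
ticket_id=46: ✗
ticket_id=47: ✓ → 96
ticket_id=48: ✗
ticket_id=49: ✗
reopens_avg = (58 + 49 + 10 + 18 + 96) / 5 = 46.2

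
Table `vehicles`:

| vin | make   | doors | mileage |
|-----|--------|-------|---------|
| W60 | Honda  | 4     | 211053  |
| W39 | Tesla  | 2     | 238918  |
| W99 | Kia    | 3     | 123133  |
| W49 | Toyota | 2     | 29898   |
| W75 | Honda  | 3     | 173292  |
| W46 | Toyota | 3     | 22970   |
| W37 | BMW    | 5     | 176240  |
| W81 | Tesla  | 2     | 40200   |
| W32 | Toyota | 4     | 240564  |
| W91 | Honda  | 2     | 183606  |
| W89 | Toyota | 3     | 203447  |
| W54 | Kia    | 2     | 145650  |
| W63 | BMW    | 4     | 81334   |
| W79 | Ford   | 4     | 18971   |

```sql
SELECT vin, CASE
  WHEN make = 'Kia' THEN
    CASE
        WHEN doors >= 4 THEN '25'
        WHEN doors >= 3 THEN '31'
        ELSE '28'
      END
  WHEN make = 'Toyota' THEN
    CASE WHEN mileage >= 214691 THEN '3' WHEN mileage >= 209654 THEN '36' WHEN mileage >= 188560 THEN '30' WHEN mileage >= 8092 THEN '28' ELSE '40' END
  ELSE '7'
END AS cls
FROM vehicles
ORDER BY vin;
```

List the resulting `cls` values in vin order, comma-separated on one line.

3, 7, 7, 28, 28, 28, 7, 7, 7, 7, 7, 30, 7, 31

vin=W32: make='Toyota' → inner[mileage >= 214691] → 3
vin=W37: make='BMW' → outer ELSE → 7
vin=W39: make='Tesla' → outer ELSE → 7
vin=W46: make='Toyota' → inner[mileage >= 8092] → 28
vin=W49: make='Toyota' → inner[mileage >= 8092] → 28
vin=W54: make='Kia' → inner[ELSE] → 28
vin=W60: make='Honda' → outer ELSE → 7
vin=W63: make='BMW' → outer ELSE → 7
vin=W75: make='Honda' → outer ELSE → 7
vin=W79: make='Ford' → outer ELSE → 7
vin=W81: make='Tesla' → outer ELSE → 7
vin=W89: make='Toyota' → inner[mileage >= 188560] → 30
vin=W91: make='Honda' → outer ELSE → 7
vin=W99: make='Kia' → inner[doors >= 3] → 31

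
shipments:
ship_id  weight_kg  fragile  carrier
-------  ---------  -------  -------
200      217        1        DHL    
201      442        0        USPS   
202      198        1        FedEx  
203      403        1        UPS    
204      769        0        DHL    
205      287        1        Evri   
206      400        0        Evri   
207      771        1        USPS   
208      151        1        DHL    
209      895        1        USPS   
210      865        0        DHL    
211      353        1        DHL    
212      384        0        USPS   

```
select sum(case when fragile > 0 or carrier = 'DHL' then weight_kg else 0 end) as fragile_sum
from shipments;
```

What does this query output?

4909

ship_id=200: ✓ → 217
ship_id=201: ✗
ship_id=202: ✓ → 198
ship_id=203: ✓ → 403
ship_id=204: ✓ → 769
ship_id=205: ✓ → 287
ship_id=206: ✗
ship_id=207: ✓ → 771
ship_id=208: ✓ → 151
ship_id=209: ✓ → 895
ship_id=210: ✓ → 865
ship_id=211: ✓ → 353
ship_id=212: ✗
fragile_sum = 217 + 198 + 403 + 769 + 287 + 771 + 151 + 895 + 865 + 353 = 4909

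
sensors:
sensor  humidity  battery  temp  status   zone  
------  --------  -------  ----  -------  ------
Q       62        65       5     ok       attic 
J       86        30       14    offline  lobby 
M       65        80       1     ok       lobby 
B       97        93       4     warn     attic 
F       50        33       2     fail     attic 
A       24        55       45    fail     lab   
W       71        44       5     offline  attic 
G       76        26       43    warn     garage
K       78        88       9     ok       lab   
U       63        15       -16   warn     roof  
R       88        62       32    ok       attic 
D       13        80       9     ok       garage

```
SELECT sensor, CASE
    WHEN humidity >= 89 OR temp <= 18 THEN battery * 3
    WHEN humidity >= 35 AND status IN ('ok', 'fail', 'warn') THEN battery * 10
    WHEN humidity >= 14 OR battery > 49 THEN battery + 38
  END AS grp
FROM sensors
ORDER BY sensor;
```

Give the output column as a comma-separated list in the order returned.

93, 279, 240, 99, 260, 90, 264, 240, 195, 620, 45, 132

sensor=A: humidity >= 14 OR battery > 49 → 93
sensor=B: humidity >= 89 OR temp <= 18 → 279
sensor=D: humidity >= 89 OR temp <= 18 → 240
sensor=F: humidity >= 89 OR temp <= 18 → 99
sensor=G: humidity >= 35 AND status IN ('ok', 'fail', 'warn') → 260
sensor=J: humidity >= 89 OR temp <= 18 → 90
sensor=K: humidity >= 89 OR temp <= 18 → 264
sensor=M: humidity >= 89 OR temp <= 18 → 240
sensor=Q: humidity >= 89 OR temp <= 18 → 195
sensor=R: humidity >= 35 AND status IN ('ok', 'fail', 'warn') → 620
sensor=U: humidity >= 89 OR temp <= 18 → 45
sensor=W: humidity >= 89 OR temp <= 18 → 132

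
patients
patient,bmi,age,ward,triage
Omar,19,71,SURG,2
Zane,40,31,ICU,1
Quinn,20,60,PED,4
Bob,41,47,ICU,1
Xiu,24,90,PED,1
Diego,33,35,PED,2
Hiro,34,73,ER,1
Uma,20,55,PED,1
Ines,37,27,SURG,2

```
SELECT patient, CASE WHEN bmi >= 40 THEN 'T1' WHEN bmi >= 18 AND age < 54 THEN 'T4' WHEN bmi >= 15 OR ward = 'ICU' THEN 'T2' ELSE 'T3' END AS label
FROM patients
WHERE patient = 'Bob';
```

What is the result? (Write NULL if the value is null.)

patient = Bob: bmi=41, age=47, ward=ICU, triage=1.
bmi >= 40 → true → T1

T1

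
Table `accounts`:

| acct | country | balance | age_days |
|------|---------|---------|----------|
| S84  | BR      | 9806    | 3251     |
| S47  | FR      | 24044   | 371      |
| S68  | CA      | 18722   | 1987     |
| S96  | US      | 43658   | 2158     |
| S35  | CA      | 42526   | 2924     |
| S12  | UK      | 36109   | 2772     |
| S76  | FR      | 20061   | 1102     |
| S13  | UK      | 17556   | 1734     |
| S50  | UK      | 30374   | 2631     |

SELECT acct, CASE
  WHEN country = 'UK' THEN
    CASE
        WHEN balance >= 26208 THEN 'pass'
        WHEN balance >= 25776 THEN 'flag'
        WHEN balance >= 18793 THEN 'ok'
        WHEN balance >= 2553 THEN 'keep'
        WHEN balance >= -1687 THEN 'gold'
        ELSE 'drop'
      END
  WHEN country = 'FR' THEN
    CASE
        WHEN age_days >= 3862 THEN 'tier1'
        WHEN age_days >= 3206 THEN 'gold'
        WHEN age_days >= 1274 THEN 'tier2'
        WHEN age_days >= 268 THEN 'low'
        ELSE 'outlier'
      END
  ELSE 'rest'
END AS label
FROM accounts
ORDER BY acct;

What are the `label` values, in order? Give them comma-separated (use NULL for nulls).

acct=S12: country='UK' → inner[balance >= 26208] → pass
acct=S13: country='UK' → inner[balance >= 2553] → keep
acct=S35: country='CA' → outer ELSE → rest
acct=S47: country='FR' → inner[age_days >= 268] → low
acct=S50: country='UK' → inner[balance >= 26208] → pass
acct=S68: country='CA' → outer ELSE → rest
acct=S76: country='FR' → inner[age_days >= 268] → low
acct=S84: country='BR' → outer ELSE → rest
acct=S96: country='US' → outer ELSE → rest

pass, keep, rest, low, pass, rest, low, rest, rest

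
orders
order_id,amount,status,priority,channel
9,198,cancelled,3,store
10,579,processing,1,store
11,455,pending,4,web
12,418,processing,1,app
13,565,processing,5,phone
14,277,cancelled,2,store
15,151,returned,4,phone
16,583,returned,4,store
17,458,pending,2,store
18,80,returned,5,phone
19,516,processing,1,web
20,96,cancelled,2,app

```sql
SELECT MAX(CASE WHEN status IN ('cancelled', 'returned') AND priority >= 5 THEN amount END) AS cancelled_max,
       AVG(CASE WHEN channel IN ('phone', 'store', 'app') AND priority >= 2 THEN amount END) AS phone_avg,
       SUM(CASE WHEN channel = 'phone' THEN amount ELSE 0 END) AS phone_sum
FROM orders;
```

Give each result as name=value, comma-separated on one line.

cancelled_max=80, phone_avg=301, phone_sum=796

[cancelled_max: status IN ('cancelled', 'returned') AND priority >= 5]
order_id=9: ✗
order_id=10: ✗
order_id=11: ✗
order_id=12: ✗
order_id=13: ✗
order_id=14: ✗
order_id=15: ✗
order_id=16: ✗
order_id=17: ✗
order_id=18: ✓ → 80
order_id=19: ✗
order_id=20: ✗
cancelled_max = MAX(80) = 80
—
[phone_avg: channel IN ('phone', 'store', 'app') AND priority >= 2]
order_id=9: ✓ → 198
order_id=10: ✗
order_id=11: ✗
order_id=12: ✗
order_id=13: ✓ → 565
order_id=14: ✓ → 277
order_id=15: ✓ → 151
order_id=16: ✓ → 583
order_id=17: ✓ → 458
order_id=18: ✓ → 80
order_id=19: ✗
order_id=20: ✓ → 96
phone_avg = (198 + 565 + 277 + 151 + 583 + 458 + 80 + 96) / 8 = 301
—
[phone_sum: channel = 'phone']
order_id=9: ✗
order_id=10: ✗
order_id=11: ✗
order_id=12: ✗
order_id=13: ✓ → 565
order_id=14: ✗
order_id=15: ✓ → 151
order_id=16: ✗
order_id=17: ✗
order_id=18: ✓ → 80
order_id=19: ✗
order_id=20: ✗
phone_sum = 565 + 151 + 80 = 796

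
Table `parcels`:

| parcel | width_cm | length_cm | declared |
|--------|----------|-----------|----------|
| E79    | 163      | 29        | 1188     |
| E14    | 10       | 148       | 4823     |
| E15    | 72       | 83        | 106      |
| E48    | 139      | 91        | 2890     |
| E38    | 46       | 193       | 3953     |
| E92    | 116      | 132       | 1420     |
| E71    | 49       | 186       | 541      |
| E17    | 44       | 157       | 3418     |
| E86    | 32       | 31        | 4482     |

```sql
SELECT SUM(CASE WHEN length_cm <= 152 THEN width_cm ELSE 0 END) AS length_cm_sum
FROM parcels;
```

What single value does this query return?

532

parcel=E79: ✓ → 163
parcel=E14: ✓ → 10
parcel=E15: ✓ → 72
parcel=E48: ✓ → 139
parcel=E38: ✗
parcel=E92: ✓ → 116
parcel=E71: ✗
parcel=E17: ✗
parcel=E86: ✓ → 32
length_cm_sum = 163 + 10 + 72 + 139 + 116 + 32 = 532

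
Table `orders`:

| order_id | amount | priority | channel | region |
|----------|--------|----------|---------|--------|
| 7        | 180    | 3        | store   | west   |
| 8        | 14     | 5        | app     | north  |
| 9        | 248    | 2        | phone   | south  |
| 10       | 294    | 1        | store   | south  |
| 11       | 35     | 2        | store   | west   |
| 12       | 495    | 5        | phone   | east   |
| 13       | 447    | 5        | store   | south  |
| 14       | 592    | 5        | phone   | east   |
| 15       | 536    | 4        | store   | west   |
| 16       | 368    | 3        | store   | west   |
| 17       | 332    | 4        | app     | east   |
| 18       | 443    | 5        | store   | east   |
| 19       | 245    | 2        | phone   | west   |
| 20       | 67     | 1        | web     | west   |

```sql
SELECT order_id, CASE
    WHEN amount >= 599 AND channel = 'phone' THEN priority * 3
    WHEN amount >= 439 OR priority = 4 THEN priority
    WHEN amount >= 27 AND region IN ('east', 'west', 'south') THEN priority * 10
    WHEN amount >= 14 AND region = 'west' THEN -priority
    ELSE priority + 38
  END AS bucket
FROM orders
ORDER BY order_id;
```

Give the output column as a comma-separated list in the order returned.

30, 43, 20, 10, 20, 5, 5, 5, 4, 30, 4, 5, 20, 10

order_id=7: amount >= 27 AND region IN ('east', 'west', 'south') → 30
order_id=8: ELSE → 43
order_id=9: amount >= 27 AND region IN ('east', 'west', 'south') → 20
order_id=10: amount >= 27 AND region IN ('east', 'west', 'south') → 10
order_id=11: amount >= 27 AND region IN ('east', 'west', 'south') → 20
order_id=12: amount >= 439 OR priority = 4 → 5
order_id=13: amount >= 439 OR priority = 4 → 5
order_id=14: amount >= 439 OR priority = 4 → 5
order_id=15: amount >= 439 OR priority = 4 → 4
order_id=16: amount >= 27 AND region IN ('east', 'west', 'south') → 30
order_id=17: amount >= 439 OR priority = 4 → 4
order_id=18: amount >= 439 OR priority = 4 → 5
order_id=19: amount >= 27 AND region IN ('east', 'west', 'south') → 20
order_id=20: amount >= 27 AND region IN ('east', 'west', 'south') → 10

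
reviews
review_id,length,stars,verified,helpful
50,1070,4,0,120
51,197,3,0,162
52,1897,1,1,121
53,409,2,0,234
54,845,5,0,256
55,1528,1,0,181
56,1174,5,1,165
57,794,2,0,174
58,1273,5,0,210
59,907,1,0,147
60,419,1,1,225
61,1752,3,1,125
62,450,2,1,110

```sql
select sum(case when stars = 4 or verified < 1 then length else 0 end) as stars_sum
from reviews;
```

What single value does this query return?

7023

review_id=50: ✓ → 1070
review_id=51: ✓ → 197
review_id=52: ✗
review_id=53: ✓ → 409
review_id=54: ✓ → 845
review_id=55: ✓ → 1528
review_id=56: ✗
review_id=57: ✓ → 794
review_id=58: ✓ → 1273
review_id=59: ✓ → 907
review_id=60: ✗
review_id=61: ✗
review_id=62: ✗
stars_sum = 1070 + 197 + 409 + 845 + 1528 + 794 + 1273 + 907 = 7023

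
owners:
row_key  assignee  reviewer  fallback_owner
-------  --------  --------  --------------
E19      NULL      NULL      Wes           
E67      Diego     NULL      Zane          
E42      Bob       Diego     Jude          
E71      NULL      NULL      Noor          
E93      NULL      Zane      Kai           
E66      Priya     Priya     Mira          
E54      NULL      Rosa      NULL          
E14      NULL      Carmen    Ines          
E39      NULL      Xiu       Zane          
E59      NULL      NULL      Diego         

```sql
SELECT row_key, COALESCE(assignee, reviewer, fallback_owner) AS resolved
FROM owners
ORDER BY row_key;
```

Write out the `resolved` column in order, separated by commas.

row_key=E14: assignee=NULL, reviewer=Carmen → Carmen
row_key=E19: assignee=NULL, reviewer=NULL, fallback_owner=Wes → Wes
row_key=E39: assignee=NULL, reviewer=Xiu → Xiu
row_key=E42: assignee=Bob → Bob
row_key=E54: assignee=NULL, reviewer=Rosa → Rosa
row_key=E59: assignee=NULL, reviewer=NULL, fallback_owner=Diego → Diego
row_key=E66: assignee=Priya → Priya
row_key=E67: assignee=Diego → Diego
row_key=E71: assignee=NULL, reviewer=NULL, fallback_owner=Noor → Noor
row_key=E93: assignee=NULL, reviewer=Zane → Zane

Carmen, Wes, Xiu, Bob, Rosa, Diego, Priya, Diego, Noor, Zane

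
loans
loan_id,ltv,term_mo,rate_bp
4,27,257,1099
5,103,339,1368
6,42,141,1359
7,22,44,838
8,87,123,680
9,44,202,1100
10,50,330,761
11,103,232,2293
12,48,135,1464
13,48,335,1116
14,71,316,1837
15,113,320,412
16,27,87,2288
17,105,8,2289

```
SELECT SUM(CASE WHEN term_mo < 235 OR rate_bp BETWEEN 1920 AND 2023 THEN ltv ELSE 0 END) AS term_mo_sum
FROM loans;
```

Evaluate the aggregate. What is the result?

478

loan_id=4: ✗
loan_id=5: ✗
loan_id=6: ✓ → 42
loan_id=7: ✓ → 22
loan_id=8: ✓ → 87
loan_id=9: ✓ → 44
loan_id=10: ✗
loan_id=11: ✓ → 103
loan_id=12: ✓ → 48
loan_id=13: ✗
loan_id=14: ✗
loan_id=15: ✗
loan_id=16: ✓ → 27
loan_id=17: ✓ → 105
term_mo_sum = 42 + 22 + 87 + 44 + 103 + 48 + 27 + 105 = 478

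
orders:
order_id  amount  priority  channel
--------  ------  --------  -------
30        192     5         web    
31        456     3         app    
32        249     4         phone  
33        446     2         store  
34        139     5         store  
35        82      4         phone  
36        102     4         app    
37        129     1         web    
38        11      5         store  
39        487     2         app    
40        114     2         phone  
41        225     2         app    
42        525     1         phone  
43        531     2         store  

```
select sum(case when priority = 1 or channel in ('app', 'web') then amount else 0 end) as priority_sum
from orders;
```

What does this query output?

2116

order_id=30: ✓ → 192
order_id=31: ✓ → 456
order_id=32: ✗
order_id=33: ✗
order_id=34: ✗
order_id=35: ✗
order_id=36: ✓ → 102
order_id=37: ✓ → 129
order_id=38: ✗
order_id=39: ✓ → 487
order_id=40: ✗
order_id=41: ✓ → 225
order_id=42: ✓ → 525
order_id=43: ✗
priority_sum = 192 + 456 + 102 + 129 + 487 + 225 + 525 = 2116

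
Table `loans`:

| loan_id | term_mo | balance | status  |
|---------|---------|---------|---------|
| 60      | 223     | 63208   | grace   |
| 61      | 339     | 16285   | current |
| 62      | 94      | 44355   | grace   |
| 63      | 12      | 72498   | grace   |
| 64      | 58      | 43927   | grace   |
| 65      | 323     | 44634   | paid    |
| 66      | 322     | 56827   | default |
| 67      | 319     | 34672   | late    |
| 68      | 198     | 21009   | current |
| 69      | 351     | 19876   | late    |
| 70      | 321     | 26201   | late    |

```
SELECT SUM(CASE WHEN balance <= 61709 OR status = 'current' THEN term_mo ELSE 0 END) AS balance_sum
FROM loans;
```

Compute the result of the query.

loan_id=60: ✗
loan_id=61: ✓ → 339
loan_id=62: ✓ → 94
loan_id=63: ✗
loan_id=64: ✓ → 58
loan_id=65: ✓ → 323
loan_id=66: ✓ → 322
loan_id=67: ✓ → 319
loan_id=68: ✓ → 198
loan_id=69: ✓ → 351
loan_id=70: ✓ → 321
balance_sum = 339 + 94 + 58 + 323 + 322 + 319 + 198 + 351 + 321 = 2325

2325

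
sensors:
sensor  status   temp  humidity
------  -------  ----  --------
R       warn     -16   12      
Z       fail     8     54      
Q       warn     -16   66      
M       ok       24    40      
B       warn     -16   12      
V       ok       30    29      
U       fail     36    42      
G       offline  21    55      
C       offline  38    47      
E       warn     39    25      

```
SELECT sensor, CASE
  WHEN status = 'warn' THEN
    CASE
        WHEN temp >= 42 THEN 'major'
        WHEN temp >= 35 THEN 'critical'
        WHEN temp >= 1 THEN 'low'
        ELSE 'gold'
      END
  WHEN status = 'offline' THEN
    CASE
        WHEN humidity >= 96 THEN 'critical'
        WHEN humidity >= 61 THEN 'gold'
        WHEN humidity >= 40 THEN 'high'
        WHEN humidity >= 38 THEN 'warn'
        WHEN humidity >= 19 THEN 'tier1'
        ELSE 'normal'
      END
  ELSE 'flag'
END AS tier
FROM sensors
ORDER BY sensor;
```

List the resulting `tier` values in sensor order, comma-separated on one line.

sensor=B: status='warn' → inner[ELSE] → gold
sensor=C: status='offline' → inner[humidity >= 40] → high
sensor=E: status='warn' → inner[temp >= 35] → critical
sensor=G: status='offline' → inner[humidity >= 40] → high
sensor=M: status='ok' → outer ELSE → flag
sensor=Q: status='warn' → inner[ELSE] → gold
sensor=R: status='warn' → inner[ELSE] → gold
sensor=U: status='fail' → outer ELSE → flag
sensor=V: status='ok' → outer ELSE → flag
sensor=Z: status='fail' → outer ELSE → flag

gold, high, critical, high, flag, gold, gold, flag, flag, flag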